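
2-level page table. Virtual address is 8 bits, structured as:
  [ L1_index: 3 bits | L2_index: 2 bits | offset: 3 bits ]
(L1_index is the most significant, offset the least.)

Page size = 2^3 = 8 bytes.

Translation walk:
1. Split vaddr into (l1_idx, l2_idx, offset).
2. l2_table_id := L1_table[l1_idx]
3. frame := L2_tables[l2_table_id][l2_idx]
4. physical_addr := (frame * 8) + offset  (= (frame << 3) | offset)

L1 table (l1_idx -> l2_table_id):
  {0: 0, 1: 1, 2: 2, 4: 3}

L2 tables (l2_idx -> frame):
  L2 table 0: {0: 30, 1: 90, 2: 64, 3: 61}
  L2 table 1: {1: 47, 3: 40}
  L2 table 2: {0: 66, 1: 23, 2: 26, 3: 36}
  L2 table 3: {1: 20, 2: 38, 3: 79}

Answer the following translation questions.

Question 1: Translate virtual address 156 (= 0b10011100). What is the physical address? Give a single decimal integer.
vaddr = 156 = 0b10011100
Split: l1_idx=4, l2_idx=3, offset=4
L1[4] = 3
L2[3][3] = 79
paddr = 79 * 8 + 4 = 636

Answer: 636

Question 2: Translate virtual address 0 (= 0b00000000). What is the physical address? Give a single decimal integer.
vaddr = 0 = 0b00000000
Split: l1_idx=0, l2_idx=0, offset=0
L1[0] = 0
L2[0][0] = 30
paddr = 30 * 8 + 0 = 240

Answer: 240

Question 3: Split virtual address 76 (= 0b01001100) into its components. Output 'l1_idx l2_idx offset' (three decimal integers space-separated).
Answer: 2 1 4

Derivation:
vaddr = 76 = 0b01001100
  top 3 bits -> l1_idx = 2
  next 2 bits -> l2_idx = 1
  bottom 3 bits -> offset = 4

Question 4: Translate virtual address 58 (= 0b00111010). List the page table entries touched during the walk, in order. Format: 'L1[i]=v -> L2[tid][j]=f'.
Answer: L1[1]=1 -> L2[1][3]=40

Derivation:
vaddr = 58 = 0b00111010
Split: l1_idx=1, l2_idx=3, offset=2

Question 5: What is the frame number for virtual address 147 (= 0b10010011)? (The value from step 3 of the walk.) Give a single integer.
vaddr = 147: l1_idx=4, l2_idx=2
L1[4] = 3; L2[3][2] = 38

Answer: 38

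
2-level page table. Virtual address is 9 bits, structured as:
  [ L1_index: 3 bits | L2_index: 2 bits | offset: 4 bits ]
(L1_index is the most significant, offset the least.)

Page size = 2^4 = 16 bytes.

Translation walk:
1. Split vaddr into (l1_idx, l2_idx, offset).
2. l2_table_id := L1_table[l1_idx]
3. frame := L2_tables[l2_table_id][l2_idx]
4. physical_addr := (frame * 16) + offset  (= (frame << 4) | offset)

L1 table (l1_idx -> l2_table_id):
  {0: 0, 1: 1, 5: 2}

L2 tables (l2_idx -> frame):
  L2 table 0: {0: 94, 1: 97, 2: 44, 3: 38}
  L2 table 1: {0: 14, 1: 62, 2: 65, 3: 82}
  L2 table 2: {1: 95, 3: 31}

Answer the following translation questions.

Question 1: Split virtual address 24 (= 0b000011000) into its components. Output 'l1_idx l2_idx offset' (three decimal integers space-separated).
Answer: 0 1 8

Derivation:
vaddr = 24 = 0b000011000
  top 3 bits -> l1_idx = 0
  next 2 bits -> l2_idx = 1
  bottom 4 bits -> offset = 8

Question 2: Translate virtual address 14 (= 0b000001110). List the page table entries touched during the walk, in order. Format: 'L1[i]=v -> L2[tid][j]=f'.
Answer: L1[0]=0 -> L2[0][0]=94

Derivation:
vaddr = 14 = 0b000001110
Split: l1_idx=0, l2_idx=0, offset=14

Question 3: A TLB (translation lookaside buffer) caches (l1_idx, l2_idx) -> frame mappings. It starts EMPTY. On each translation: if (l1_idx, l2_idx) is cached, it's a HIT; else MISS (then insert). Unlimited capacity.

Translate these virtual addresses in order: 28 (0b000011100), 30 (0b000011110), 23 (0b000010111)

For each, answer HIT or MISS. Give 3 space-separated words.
vaddr=28: (0,1) not in TLB -> MISS, insert
vaddr=30: (0,1) in TLB -> HIT
vaddr=23: (0,1) in TLB -> HIT

Answer: MISS HIT HIT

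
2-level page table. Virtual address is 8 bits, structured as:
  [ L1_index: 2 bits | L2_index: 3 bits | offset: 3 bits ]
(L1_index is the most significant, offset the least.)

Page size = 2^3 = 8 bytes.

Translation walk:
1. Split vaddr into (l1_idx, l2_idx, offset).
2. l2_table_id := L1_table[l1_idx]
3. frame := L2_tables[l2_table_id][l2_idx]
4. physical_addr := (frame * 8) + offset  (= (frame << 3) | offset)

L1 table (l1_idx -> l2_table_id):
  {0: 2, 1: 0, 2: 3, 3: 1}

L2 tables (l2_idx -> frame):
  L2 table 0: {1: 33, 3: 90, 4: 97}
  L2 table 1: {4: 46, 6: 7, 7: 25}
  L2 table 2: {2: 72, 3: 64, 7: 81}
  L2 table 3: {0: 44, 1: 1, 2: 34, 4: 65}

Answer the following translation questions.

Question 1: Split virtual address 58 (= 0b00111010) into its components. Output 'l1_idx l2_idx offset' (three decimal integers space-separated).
vaddr = 58 = 0b00111010
  top 2 bits -> l1_idx = 0
  next 3 bits -> l2_idx = 7
  bottom 3 bits -> offset = 2

Answer: 0 7 2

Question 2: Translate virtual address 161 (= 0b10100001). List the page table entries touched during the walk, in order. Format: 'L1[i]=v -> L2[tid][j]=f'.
Answer: L1[2]=3 -> L2[3][4]=65

Derivation:
vaddr = 161 = 0b10100001
Split: l1_idx=2, l2_idx=4, offset=1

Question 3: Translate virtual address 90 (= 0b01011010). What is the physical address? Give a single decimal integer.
vaddr = 90 = 0b01011010
Split: l1_idx=1, l2_idx=3, offset=2
L1[1] = 0
L2[0][3] = 90
paddr = 90 * 8 + 2 = 722

Answer: 722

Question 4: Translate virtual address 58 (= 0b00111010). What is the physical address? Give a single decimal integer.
Answer: 650

Derivation:
vaddr = 58 = 0b00111010
Split: l1_idx=0, l2_idx=7, offset=2
L1[0] = 2
L2[2][7] = 81
paddr = 81 * 8 + 2 = 650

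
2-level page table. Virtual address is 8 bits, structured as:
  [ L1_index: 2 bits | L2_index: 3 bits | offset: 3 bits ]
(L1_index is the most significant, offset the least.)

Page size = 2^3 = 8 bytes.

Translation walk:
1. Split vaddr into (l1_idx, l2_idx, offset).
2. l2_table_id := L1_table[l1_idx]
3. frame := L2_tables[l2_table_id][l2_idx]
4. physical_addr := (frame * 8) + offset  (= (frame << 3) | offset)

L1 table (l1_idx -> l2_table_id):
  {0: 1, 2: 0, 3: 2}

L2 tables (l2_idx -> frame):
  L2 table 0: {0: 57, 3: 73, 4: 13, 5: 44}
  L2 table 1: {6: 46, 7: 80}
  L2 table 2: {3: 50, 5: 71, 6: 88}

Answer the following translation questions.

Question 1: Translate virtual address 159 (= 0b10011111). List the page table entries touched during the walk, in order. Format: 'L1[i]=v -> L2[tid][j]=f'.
vaddr = 159 = 0b10011111
Split: l1_idx=2, l2_idx=3, offset=7

Answer: L1[2]=0 -> L2[0][3]=73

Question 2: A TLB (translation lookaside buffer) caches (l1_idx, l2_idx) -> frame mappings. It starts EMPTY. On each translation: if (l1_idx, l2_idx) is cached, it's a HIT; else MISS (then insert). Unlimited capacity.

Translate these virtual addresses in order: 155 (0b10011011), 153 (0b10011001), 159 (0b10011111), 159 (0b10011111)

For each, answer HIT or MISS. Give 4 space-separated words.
vaddr=155: (2,3) not in TLB -> MISS, insert
vaddr=153: (2,3) in TLB -> HIT
vaddr=159: (2,3) in TLB -> HIT
vaddr=159: (2,3) in TLB -> HIT

Answer: MISS HIT HIT HIT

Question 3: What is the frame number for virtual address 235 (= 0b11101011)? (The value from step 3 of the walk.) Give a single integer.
Answer: 71

Derivation:
vaddr = 235: l1_idx=3, l2_idx=5
L1[3] = 2; L2[2][5] = 71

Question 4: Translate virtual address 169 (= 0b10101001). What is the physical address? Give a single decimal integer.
vaddr = 169 = 0b10101001
Split: l1_idx=2, l2_idx=5, offset=1
L1[2] = 0
L2[0][5] = 44
paddr = 44 * 8 + 1 = 353

Answer: 353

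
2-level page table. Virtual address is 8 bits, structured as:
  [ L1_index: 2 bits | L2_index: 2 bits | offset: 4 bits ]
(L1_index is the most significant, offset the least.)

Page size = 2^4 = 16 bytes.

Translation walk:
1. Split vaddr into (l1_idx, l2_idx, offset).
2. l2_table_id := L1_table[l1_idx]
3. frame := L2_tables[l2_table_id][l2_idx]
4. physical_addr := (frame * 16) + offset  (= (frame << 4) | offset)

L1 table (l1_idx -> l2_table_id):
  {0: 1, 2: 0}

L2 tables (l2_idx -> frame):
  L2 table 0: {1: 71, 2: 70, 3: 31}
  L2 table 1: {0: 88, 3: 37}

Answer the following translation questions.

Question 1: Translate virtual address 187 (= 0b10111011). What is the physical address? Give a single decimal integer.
vaddr = 187 = 0b10111011
Split: l1_idx=2, l2_idx=3, offset=11
L1[2] = 0
L2[0][3] = 31
paddr = 31 * 16 + 11 = 507

Answer: 507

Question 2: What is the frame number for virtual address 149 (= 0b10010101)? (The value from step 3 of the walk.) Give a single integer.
Answer: 71

Derivation:
vaddr = 149: l1_idx=2, l2_idx=1
L1[2] = 0; L2[0][1] = 71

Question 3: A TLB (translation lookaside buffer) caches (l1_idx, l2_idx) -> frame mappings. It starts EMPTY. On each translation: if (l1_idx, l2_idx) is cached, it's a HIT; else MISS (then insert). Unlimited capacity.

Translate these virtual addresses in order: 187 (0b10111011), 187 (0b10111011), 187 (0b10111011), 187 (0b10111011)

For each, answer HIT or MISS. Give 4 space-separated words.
Answer: MISS HIT HIT HIT

Derivation:
vaddr=187: (2,3) not in TLB -> MISS, insert
vaddr=187: (2,3) in TLB -> HIT
vaddr=187: (2,3) in TLB -> HIT
vaddr=187: (2,3) in TLB -> HIT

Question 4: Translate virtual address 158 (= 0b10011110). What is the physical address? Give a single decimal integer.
vaddr = 158 = 0b10011110
Split: l1_idx=2, l2_idx=1, offset=14
L1[2] = 0
L2[0][1] = 71
paddr = 71 * 16 + 14 = 1150

Answer: 1150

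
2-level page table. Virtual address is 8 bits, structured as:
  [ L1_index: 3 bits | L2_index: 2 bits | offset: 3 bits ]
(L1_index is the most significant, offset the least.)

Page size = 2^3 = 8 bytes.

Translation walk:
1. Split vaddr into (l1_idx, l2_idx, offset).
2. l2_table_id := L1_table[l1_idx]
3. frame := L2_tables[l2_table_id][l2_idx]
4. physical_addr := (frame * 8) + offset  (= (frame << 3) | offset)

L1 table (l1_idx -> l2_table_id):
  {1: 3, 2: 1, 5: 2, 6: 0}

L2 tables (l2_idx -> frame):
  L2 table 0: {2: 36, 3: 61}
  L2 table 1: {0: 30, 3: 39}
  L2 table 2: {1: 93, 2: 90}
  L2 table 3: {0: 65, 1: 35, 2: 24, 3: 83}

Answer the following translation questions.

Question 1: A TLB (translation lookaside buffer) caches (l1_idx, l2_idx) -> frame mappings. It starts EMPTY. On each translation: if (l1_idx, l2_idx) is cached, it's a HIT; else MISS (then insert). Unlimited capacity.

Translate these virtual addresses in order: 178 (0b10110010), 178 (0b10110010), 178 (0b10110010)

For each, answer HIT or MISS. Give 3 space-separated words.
vaddr=178: (5,2) not in TLB -> MISS, insert
vaddr=178: (5,2) in TLB -> HIT
vaddr=178: (5,2) in TLB -> HIT

Answer: MISS HIT HIT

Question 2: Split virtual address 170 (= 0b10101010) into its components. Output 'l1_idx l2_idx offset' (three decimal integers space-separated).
vaddr = 170 = 0b10101010
  top 3 bits -> l1_idx = 5
  next 2 bits -> l2_idx = 1
  bottom 3 bits -> offset = 2

Answer: 5 1 2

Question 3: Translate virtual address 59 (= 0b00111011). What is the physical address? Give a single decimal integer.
Answer: 667

Derivation:
vaddr = 59 = 0b00111011
Split: l1_idx=1, l2_idx=3, offset=3
L1[1] = 3
L2[3][3] = 83
paddr = 83 * 8 + 3 = 667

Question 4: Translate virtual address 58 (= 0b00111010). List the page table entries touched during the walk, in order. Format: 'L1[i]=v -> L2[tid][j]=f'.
Answer: L1[1]=3 -> L2[3][3]=83

Derivation:
vaddr = 58 = 0b00111010
Split: l1_idx=1, l2_idx=3, offset=2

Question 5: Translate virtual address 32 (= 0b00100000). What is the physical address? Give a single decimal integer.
vaddr = 32 = 0b00100000
Split: l1_idx=1, l2_idx=0, offset=0
L1[1] = 3
L2[3][0] = 65
paddr = 65 * 8 + 0 = 520

Answer: 520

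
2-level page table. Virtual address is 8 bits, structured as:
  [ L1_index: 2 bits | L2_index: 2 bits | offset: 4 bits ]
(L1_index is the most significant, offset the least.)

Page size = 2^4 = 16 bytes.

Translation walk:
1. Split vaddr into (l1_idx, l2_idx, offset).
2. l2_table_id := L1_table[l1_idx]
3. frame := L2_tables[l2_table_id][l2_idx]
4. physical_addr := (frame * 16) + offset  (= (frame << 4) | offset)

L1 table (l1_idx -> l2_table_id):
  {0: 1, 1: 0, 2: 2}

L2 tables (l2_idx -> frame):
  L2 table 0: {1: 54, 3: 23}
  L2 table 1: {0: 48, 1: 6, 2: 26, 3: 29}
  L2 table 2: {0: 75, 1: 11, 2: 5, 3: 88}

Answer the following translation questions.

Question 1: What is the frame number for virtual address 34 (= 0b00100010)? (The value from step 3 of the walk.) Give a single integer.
vaddr = 34: l1_idx=0, l2_idx=2
L1[0] = 1; L2[1][2] = 26

Answer: 26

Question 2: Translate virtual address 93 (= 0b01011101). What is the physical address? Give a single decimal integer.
Answer: 877

Derivation:
vaddr = 93 = 0b01011101
Split: l1_idx=1, l2_idx=1, offset=13
L1[1] = 0
L2[0][1] = 54
paddr = 54 * 16 + 13 = 877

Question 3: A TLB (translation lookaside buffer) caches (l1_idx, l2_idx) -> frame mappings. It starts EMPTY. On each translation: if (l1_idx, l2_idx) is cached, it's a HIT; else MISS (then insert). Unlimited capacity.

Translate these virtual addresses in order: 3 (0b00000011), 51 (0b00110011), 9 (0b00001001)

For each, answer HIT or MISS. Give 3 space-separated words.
vaddr=3: (0,0) not in TLB -> MISS, insert
vaddr=51: (0,3) not in TLB -> MISS, insert
vaddr=9: (0,0) in TLB -> HIT

Answer: MISS MISS HIT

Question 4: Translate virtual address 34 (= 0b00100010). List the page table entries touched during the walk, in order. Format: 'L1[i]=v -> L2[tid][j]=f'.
vaddr = 34 = 0b00100010
Split: l1_idx=0, l2_idx=2, offset=2

Answer: L1[0]=1 -> L2[1][2]=26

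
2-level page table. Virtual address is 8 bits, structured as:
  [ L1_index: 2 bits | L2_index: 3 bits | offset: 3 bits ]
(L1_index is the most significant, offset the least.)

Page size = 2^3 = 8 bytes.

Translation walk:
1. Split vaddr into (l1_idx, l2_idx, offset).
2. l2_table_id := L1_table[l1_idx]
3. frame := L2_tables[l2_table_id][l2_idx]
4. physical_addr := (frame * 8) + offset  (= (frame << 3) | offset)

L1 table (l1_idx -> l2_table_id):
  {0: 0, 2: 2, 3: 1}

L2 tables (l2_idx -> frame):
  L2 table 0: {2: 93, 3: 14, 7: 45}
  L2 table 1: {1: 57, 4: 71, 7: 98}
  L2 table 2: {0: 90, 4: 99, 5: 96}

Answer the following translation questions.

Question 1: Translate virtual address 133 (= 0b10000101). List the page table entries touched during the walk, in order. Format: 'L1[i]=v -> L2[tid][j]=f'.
Answer: L1[2]=2 -> L2[2][0]=90

Derivation:
vaddr = 133 = 0b10000101
Split: l1_idx=2, l2_idx=0, offset=5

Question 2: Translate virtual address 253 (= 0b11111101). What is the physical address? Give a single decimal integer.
vaddr = 253 = 0b11111101
Split: l1_idx=3, l2_idx=7, offset=5
L1[3] = 1
L2[1][7] = 98
paddr = 98 * 8 + 5 = 789

Answer: 789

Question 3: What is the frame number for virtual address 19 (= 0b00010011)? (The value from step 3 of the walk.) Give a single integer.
vaddr = 19: l1_idx=0, l2_idx=2
L1[0] = 0; L2[0][2] = 93

Answer: 93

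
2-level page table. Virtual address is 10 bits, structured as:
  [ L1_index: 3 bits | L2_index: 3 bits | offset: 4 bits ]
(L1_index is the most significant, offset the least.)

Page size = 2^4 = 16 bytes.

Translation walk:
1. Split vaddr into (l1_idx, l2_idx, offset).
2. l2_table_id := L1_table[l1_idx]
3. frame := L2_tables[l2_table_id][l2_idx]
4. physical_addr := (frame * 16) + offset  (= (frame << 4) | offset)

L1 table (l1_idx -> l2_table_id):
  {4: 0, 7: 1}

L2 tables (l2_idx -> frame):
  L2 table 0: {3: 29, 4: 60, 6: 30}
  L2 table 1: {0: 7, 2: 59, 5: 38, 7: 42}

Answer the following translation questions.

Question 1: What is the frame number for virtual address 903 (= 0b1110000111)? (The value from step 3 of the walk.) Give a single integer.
vaddr = 903: l1_idx=7, l2_idx=0
L1[7] = 1; L2[1][0] = 7

Answer: 7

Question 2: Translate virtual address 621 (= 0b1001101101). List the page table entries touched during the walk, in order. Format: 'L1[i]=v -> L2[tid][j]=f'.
Answer: L1[4]=0 -> L2[0][6]=30

Derivation:
vaddr = 621 = 0b1001101101
Split: l1_idx=4, l2_idx=6, offset=13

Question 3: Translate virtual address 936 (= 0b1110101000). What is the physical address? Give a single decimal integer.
Answer: 952

Derivation:
vaddr = 936 = 0b1110101000
Split: l1_idx=7, l2_idx=2, offset=8
L1[7] = 1
L2[1][2] = 59
paddr = 59 * 16 + 8 = 952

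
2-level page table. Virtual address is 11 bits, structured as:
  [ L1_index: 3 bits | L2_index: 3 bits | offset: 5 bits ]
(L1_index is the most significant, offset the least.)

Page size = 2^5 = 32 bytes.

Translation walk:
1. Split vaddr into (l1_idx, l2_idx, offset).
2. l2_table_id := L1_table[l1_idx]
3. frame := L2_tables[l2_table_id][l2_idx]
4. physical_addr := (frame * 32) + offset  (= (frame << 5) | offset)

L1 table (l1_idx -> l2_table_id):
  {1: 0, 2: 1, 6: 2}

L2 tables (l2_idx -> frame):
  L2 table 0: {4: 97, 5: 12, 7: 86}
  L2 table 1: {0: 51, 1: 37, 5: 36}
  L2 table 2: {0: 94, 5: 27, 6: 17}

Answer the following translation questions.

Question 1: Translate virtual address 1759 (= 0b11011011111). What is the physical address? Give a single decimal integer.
Answer: 575

Derivation:
vaddr = 1759 = 0b11011011111
Split: l1_idx=6, l2_idx=6, offset=31
L1[6] = 2
L2[2][6] = 17
paddr = 17 * 32 + 31 = 575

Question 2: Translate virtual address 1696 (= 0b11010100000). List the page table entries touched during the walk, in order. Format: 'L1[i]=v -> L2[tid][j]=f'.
Answer: L1[6]=2 -> L2[2][5]=27

Derivation:
vaddr = 1696 = 0b11010100000
Split: l1_idx=6, l2_idx=5, offset=0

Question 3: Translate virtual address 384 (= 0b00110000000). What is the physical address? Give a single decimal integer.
Answer: 3104

Derivation:
vaddr = 384 = 0b00110000000
Split: l1_idx=1, l2_idx=4, offset=0
L1[1] = 0
L2[0][4] = 97
paddr = 97 * 32 + 0 = 3104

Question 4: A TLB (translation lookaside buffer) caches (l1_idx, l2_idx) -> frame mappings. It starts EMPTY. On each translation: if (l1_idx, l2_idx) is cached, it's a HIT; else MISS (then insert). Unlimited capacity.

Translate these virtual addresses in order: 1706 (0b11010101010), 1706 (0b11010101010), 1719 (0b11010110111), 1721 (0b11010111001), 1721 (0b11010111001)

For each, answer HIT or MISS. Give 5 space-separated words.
vaddr=1706: (6,5) not in TLB -> MISS, insert
vaddr=1706: (6,5) in TLB -> HIT
vaddr=1719: (6,5) in TLB -> HIT
vaddr=1721: (6,5) in TLB -> HIT
vaddr=1721: (6,5) in TLB -> HIT

Answer: MISS HIT HIT HIT HIT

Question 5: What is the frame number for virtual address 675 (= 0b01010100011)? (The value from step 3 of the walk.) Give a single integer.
vaddr = 675: l1_idx=2, l2_idx=5
L1[2] = 1; L2[1][5] = 36

Answer: 36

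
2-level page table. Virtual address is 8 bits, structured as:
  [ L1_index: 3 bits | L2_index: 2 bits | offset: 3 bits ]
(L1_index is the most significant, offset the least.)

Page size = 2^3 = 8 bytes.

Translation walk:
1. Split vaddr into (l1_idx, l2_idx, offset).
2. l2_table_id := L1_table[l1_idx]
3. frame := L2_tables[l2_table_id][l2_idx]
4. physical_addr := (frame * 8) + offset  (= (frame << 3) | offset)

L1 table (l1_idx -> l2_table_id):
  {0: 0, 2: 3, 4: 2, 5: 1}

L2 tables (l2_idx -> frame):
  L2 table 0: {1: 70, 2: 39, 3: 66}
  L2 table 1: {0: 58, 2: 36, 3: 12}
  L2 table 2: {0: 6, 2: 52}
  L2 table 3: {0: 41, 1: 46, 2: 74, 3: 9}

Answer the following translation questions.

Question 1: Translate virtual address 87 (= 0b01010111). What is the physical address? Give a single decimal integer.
vaddr = 87 = 0b01010111
Split: l1_idx=2, l2_idx=2, offset=7
L1[2] = 3
L2[3][2] = 74
paddr = 74 * 8 + 7 = 599

Answer: 599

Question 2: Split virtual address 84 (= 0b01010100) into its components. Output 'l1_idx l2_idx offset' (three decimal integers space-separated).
Answer: 2 2 4

Derivation:
vaddr = 84 = 0b01010100
  top 3 bits -> l1_idx = 2
  next 2 bits -> l2_idx = 2
  bottom 3 bits -> offset = 4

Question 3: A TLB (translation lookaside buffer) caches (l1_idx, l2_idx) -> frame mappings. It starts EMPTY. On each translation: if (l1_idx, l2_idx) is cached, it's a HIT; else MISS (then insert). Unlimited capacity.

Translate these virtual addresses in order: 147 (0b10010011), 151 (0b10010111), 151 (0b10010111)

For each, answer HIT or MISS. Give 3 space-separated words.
vaddr=147: (4,2) not in TLB -> MISS, insert
vaddr=151: (4,2) in TLB -> HIT
vaddr=151: (4,2) in TLB -> HIT

Answer: MISS HIT HIT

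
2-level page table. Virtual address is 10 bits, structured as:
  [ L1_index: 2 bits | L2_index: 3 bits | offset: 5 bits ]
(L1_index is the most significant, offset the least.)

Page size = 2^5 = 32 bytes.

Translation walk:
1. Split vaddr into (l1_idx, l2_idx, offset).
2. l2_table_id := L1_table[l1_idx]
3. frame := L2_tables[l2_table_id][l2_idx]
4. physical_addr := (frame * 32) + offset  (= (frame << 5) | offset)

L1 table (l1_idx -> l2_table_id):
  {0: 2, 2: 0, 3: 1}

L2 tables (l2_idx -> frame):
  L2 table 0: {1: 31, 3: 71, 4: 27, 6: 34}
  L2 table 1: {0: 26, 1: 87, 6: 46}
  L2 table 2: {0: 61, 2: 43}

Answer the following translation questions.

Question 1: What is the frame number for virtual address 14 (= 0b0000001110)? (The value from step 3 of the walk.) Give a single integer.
Answer: 61

Derivation:
vaddr = 14: l1_idx=0, l2_idx=0
L1[0] = 2; L2[2][0] = 61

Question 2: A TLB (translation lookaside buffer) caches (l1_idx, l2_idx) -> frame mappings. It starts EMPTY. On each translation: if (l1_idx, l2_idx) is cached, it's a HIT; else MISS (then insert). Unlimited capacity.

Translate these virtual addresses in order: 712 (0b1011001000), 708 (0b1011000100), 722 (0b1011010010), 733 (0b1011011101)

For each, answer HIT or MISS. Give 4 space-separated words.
Answer: MISS HIT HIT HIT

Derivation:
vaddr=712: (2,6) not in TLB -> MISS, insert
vaddr=708: (2,6) in TLB -> HIT
vaddr=722: (2,6) in TLB -> HIT
vaddr=733: (2,6) in TLB -> HIT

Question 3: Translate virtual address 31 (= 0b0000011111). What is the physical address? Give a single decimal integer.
vaddr = 31 = 0b0000011111
Split: l1_idx=0, l2_idx=0, offset=31
L1[0] = 2
L2[2][0] = 61
paddr = 61 * 32 + 31 = 1983

Answer: 1983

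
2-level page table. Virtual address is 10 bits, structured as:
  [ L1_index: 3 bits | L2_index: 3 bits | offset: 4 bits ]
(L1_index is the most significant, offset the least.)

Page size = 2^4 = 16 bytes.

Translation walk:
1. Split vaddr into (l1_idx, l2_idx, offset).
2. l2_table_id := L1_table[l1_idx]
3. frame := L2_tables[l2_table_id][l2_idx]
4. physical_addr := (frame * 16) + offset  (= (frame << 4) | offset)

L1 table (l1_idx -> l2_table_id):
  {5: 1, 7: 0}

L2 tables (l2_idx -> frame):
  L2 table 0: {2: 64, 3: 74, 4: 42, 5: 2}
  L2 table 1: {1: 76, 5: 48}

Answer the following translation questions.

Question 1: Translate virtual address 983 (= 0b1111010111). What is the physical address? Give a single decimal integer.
vaddr = 983 = 0b1111010111
Split: l1_idx=7, l2_idx=5, offset=7
L1[7] = 0
L2[0][5] = 2
paddr = 2 * 16 + 7 = 39

Answer: 39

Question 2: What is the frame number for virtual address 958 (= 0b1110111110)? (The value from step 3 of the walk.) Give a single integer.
vaddr = 958: l1_idx=7, l2_idx=3
L1[7] = 0; L2[0][3] = 74

Answer: 74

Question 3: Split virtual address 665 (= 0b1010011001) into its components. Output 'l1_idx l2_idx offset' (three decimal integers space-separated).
Answer: 5 1 9

Derivation:
vaddr = 665 = 0b1010011001
  top 3 bits -> l1_idx = 5
  next 3 bits -> l2_idx = 1
  bottom 4 bits -> offset = 9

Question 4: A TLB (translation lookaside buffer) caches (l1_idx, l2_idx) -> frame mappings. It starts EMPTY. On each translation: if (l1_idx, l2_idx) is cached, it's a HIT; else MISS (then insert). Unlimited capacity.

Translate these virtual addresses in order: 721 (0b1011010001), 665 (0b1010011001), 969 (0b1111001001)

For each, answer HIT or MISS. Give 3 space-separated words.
vaddr=721: (5,5) not in TLB -> MISS, insert
vaddr=665: (5,1) not in TLB -> MISS, insert
vaddr=969: (7,4) not in TLB -> MISS, insert

Answer: MISS MISS MISS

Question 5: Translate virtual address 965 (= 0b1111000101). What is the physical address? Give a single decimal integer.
Answer: 677

Derivation:
vaddr = 965 = 0b1111000101
Split: l1_idx=7, l2_idx=4, offset=5
L1[7] = 0
L2[0][4] = 42
paddr = 42 * 16 + 5 = 677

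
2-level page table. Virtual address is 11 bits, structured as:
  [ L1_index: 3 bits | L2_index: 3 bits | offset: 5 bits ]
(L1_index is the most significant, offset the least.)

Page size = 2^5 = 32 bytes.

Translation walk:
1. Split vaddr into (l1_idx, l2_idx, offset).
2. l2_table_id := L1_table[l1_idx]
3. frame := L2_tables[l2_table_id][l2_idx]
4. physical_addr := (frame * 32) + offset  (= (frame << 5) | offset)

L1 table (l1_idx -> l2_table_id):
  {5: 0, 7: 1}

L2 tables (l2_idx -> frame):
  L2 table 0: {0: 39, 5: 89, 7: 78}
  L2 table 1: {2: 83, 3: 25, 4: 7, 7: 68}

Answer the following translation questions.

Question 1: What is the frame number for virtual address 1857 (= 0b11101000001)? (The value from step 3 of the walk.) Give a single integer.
Answer: 83

Derivation:
vaddr = 1857: l1_idx=7, l2_idx=2
L1[7] = 1; L2[1][2] = 83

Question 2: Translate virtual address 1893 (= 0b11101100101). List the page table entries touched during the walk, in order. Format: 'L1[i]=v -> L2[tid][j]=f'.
vaddr = 1893 = 0b11101100101
Split: l1_idx=7, l2_idx=3, offset=5

Answer: L1[7]=1 -> L2[1][3]=25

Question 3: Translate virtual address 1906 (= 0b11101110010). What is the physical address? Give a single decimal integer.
vaddr = 1906 = 0b11101110010
Split: l1_idx=7, l2_idx=3, offset=18
L1[7] = 1
L2[1][3] = 25
paddr = 25 * 32 + 18 = 818

Answer: 818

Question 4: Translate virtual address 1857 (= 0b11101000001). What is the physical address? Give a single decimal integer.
vaddr = 1857 = 0b11101000001
Split: l1_idx=7, l2_idx=2, offset=1
L1[7] = 1
L2[1][2] = 83
paddr = 83 * 32 + 1 = 2657

Answer: 2657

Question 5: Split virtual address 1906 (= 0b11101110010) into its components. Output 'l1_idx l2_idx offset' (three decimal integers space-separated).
Answer: 7 3 18

Derivation:
vaddr = 1906 = 0b11101110010
  top 3 bits -> l1_idx = 7
  next 3 bits -> l2_idx = 3
  bottom 5 bits -> offset = 18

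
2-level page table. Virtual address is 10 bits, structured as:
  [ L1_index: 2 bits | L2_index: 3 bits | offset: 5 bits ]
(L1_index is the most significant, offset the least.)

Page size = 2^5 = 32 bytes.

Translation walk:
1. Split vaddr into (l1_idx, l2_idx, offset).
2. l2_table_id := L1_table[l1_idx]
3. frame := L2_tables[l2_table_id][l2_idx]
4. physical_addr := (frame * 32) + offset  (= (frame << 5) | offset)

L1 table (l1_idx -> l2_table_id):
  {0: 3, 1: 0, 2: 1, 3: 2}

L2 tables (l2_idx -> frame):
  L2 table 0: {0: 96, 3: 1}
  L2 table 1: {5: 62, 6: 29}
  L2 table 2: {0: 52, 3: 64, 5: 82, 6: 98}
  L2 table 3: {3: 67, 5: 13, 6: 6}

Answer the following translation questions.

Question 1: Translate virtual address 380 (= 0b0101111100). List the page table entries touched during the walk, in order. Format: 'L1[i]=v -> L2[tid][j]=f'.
Answer: L1[1]=0 -> L2[0][3]=1

Derivation:
vaddr = 380 = 0b0101111100
Split: l1_idx=1, l2_idx=3, offset=28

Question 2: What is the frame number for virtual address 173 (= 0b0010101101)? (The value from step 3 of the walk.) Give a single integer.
vaddr = 173: l1_idx=0, l2_idx=5
L1[0] = 3; L2[3][5] = 13

Answer: 13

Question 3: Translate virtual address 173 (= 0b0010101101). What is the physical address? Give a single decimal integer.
Answer: 429

Derivation:
vaddr = 173 = 0b0010101101
Split: l1_idx=0, l2_idx=5, offset=13
L1[0] = 3
L2[3][5] = 13
paddr = 13 * 32 + 13 = 429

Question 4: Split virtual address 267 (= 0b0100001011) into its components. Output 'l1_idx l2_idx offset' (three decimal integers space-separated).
Answer: 1 0 11

Derivation:
vaddr = 267 = 0b0100001011
  top 2 bits -> l1_idx = 1
  next 3 bits -> l2_idx = 0
  bottom 5 bits -> offset = 11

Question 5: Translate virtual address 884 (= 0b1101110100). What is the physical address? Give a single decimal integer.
Answer: 2068

Derivation:
vaddr = 884 = 0b1101110100
Split: l1_idx=3, l2_idx=3, offset=20
L1[3] = 2
L2[2][3] = 64
paddr = 64 * 32 + 20 = 2068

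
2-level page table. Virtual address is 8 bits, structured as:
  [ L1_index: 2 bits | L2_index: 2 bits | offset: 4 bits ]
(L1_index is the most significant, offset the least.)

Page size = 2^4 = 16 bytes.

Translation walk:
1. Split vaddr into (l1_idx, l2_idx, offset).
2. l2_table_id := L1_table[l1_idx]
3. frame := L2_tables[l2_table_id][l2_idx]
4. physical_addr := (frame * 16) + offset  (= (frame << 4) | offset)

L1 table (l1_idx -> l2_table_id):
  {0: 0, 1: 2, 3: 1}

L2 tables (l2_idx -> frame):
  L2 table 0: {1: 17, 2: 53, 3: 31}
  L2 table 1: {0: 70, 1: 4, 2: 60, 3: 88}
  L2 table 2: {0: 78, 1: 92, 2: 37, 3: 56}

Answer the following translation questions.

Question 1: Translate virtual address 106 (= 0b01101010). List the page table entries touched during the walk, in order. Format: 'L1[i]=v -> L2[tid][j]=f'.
vaddr = 106 = 0b01101010
Split: l1_idx=1, l2_idx=2, offset=10

Answer: L1[1]=2 -> L2[2][2]=37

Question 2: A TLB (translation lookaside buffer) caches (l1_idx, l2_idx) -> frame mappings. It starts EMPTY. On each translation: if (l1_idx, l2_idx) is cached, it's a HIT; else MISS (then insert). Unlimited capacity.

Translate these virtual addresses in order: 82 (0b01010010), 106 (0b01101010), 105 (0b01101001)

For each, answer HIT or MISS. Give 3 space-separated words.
Answer: MISS MISS HIT

Derivation:
vaddr=82: (1,1) not in TLB -> MISS, insert
vaddr=106: (1,2) not in TLB -> MISS, insert
vaddr=105: (1,2) in TLB -> HIT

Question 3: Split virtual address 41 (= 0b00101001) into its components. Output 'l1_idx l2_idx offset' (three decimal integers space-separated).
vaddr = 41 = 0b00101001
  top 2 bits -> l1_idx = 0
  next 2 bits -> l2_idx = 2
  bottom 4 bits -> offset = 9

Answer: 0 2 9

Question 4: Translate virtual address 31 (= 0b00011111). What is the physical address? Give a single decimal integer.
Answer: 287

Derivation:
vaddr = 31 = 0b00011111
Split: l1_idx=0, l2_idx=1, offset=15
L1[0] = 0
L2[0][1] = 17
paddr = 17 * 16 + 15 = 287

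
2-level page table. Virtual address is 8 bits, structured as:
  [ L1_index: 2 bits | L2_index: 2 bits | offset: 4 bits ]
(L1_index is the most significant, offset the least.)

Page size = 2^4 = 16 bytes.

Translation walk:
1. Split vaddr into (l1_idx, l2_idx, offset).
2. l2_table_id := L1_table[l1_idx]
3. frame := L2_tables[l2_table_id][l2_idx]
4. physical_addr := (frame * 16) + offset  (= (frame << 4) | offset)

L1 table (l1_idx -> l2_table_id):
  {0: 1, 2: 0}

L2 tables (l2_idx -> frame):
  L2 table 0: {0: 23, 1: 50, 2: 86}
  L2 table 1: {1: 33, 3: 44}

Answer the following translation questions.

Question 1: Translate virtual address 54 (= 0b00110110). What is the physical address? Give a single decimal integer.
Answer: 710

Derivation:
vaddr = 54 = 0b00110110
Split: l1_idx=0, l2_idx=3, offset=6
L1[0] = 1
L2[1][3] = 44
paddr = 44 * 16 + 6 = 710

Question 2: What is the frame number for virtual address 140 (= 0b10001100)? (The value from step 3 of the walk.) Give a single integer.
vaddr = 140: l1_idx=2, l2_idx=0
L1[2] = 0; L2[0][0] = 23

Answer: 23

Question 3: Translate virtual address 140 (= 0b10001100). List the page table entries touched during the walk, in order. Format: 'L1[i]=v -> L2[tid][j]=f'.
vaddr = 140 = 0b10001100
Split: l1_idx=2, l2_idx=0, offset=12

Answer: L1[2]=0 -> L2[0][0]=23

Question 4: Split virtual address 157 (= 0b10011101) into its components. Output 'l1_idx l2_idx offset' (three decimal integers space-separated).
vaddr = 157 = 0b10011101
  top 2 bits -> l1_idx = 2
  next 2 bits -> l2_idx = 1
  bottom 4 bits -> offset = 13

Answer: 2 1 13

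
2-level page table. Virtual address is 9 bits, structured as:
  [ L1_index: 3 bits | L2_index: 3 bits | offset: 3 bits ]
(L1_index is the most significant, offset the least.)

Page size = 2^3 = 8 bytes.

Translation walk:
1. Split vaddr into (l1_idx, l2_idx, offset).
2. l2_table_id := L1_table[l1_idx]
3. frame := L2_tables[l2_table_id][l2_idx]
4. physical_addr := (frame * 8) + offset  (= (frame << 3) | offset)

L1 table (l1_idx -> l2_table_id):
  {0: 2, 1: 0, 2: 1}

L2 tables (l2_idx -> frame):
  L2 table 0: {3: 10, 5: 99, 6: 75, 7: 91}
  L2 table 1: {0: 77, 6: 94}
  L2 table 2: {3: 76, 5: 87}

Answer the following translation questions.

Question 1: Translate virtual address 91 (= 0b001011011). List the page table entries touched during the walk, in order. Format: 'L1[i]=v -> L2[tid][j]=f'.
vaddr = 91 = 0b001011011
Split: l1_idx=1, l2_idx=3, offset=3

Answer: L1[1]=0 -> L2[0][3]=10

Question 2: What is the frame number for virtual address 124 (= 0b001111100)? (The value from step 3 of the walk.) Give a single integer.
vaddr = 124: l1_idx=1, l2_idx=7
L1[1] = 0; L2[0][7] = 91

Answer: 91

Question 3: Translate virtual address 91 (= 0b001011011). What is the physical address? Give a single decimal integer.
vaddr = 91 = 0b001011011
Split: l1_idx=1, l2_idx=3, offset=3
L1[1] = 0
L2[0][3] = 10
paddr = 10 * 8 + 3 = 83

Answer: 83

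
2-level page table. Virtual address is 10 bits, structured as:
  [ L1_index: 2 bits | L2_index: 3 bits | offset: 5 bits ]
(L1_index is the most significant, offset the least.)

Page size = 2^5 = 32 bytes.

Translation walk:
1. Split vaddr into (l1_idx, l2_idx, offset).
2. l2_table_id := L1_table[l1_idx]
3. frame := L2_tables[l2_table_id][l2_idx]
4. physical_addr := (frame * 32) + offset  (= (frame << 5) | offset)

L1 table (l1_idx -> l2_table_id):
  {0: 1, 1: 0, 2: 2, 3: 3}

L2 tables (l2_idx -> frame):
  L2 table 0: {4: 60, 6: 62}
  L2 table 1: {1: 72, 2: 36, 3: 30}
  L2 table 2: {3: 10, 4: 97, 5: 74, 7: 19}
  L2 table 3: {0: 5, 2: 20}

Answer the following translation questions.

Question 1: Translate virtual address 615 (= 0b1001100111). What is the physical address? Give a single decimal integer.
vaddr = 615 = 0b1001100111
Split: l1_idx=2, l2_idx=3, offset=7
L1[2] = 2
L2[2][3] = 10
paddr = 10 * 32 + 7 = 327

Answer: 327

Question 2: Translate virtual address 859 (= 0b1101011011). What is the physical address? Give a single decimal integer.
vaddr = 859 = 0b1101011011
Split: l1_idx=3, l2_idx=2, offset=27
L1[3] = 3
L2[3][2] = 20
paddr = 20 * 32 + 27 = 667

Answer: 667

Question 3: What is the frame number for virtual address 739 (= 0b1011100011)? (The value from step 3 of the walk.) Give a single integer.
vaddr = 739: l1_idx=2, l2_idx=7
L1[2] = 2; L2[2][7] = 19

Answer: 19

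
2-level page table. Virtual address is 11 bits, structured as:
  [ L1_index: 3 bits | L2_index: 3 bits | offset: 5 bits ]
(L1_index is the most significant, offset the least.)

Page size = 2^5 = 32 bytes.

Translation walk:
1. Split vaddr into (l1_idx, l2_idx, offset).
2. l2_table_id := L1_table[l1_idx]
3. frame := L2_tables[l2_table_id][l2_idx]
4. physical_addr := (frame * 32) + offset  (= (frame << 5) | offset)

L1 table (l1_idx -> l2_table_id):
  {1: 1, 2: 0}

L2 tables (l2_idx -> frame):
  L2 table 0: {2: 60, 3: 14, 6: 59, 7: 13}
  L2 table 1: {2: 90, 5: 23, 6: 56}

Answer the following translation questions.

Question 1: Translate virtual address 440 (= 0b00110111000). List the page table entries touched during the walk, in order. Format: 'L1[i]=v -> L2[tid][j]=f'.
vaddr = 440 = 0b00110111000
Split: l1_idx=1, l2_idx=5, offset=24

Answer: L1[1]=1 -> L2[1][5]=23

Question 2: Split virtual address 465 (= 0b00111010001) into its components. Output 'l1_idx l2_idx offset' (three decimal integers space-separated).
vaddr = 465 = 0b00111010001
  top 3 bits -> l1_idx = 1
  next 3 bits -> l2_idx = 6
  bottom 5 bits -> offset = 17

Answer: 1 6 17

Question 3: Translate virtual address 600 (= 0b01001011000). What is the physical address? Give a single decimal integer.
Answer: 1944

Derivation:
vaddr = 600 = 0b01001011000
Split: l1_idx=2, l2_idx=2, offset=24
L1[2] = 0
L2[0][2] = 60
paddr = 60 * 32 + 24 = 1944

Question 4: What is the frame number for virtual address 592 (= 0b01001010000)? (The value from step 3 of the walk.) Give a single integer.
Answer: 60

Derivation:
vaddr = 592: l1_idx=2, l2_idx=2
L1[2] = 0; L2[0][2] = 60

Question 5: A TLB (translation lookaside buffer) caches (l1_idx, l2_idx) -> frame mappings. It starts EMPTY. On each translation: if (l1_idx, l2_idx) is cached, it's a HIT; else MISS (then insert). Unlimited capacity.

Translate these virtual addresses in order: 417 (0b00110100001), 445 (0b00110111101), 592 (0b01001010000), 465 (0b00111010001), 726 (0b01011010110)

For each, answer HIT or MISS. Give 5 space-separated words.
Answer: MISS HIT MISS MISS MISS

Derivation:
vaddr=417: (1,5) not in TLB -> MISS, insert
vaddr=445: (1,5) in TLB -> HIT
vaddr=592: (2,2) not in TLB -> MISS, insert
vaddr=465: (1,6) not in TLB -> MISS, insert
vaddr=726: (2,6) not in TLB -> MISS, insert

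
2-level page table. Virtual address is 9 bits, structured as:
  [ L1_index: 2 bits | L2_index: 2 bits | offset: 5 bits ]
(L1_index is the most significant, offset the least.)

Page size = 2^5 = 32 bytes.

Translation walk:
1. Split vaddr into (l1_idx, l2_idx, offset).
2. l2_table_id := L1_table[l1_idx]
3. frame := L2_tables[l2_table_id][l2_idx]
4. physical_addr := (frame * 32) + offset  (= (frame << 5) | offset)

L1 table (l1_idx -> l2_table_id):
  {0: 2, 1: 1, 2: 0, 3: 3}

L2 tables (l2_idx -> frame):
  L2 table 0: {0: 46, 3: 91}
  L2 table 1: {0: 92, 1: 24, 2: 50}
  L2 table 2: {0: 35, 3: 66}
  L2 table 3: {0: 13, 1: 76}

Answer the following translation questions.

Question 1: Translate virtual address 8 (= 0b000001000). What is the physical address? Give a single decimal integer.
Answer: 1128

Derivation:
vaddr = 8 = 0b000001000
Split: l1_idx=0, l2_idx=0, offset=8
L1[0] = 2
L2[2][0] = 35
paddr = 35 * 32 + 8 = 1128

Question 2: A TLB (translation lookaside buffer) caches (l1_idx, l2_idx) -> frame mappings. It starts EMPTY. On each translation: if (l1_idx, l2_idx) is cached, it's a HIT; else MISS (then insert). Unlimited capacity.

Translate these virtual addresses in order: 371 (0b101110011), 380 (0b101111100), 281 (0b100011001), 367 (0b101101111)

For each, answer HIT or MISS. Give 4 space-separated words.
Answer: MISS HIT MISS HIT

Derivation:
vaddr=371: (2,3) not in TLB -> MISS, insert
vaddr=380: (2,3) in TLB -> HIT
vaddr=281: (2,0) not in TLB -> MISS, insert
vaddr=367: (2,3) in TLB -> HIT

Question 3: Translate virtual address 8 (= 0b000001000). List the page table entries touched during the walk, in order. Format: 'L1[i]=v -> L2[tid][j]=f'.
vaddr = 8 = 0b000001000
Split: l1_idx=0, l2_idx=0, offset=8

Answer: L1[0]=2 -> L2[2][0]=35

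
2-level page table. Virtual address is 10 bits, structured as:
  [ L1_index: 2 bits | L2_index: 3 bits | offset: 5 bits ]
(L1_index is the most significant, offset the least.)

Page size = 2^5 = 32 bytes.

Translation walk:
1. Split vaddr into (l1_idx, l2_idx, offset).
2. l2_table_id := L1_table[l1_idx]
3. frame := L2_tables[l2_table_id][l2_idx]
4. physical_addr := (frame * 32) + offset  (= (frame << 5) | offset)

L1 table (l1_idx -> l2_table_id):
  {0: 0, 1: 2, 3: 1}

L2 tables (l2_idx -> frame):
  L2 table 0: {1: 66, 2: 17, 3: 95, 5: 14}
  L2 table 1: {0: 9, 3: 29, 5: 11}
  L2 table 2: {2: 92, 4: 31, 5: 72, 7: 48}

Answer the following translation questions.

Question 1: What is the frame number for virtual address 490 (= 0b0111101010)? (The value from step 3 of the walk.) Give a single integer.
Answer: 48

Derivation:
vaddr = 490: l1_idx=1, l2_idx=7
L1[1] = 2; L2[2][7] = 48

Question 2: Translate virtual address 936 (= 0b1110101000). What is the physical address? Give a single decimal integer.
vaddr = 936 = 0b1110101000
Split: l1_idx=3, l2_idx=5, offset=8
L1[3] = 1
L2[1][5] = 11
paddr = 11 * 32 + 8 = 360

Answer: 360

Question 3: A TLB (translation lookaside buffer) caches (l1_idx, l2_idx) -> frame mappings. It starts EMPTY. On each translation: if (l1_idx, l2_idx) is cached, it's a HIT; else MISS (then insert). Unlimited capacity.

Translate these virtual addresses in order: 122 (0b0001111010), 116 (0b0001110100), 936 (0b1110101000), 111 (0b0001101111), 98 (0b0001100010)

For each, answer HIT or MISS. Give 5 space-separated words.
vaddr=122: (0,3) not in TLB -> MISS, insert
vaddr=116: (0,3) in TLB -> HIT
vaddr=936: (3,5) not in TLB -> MISS, insert
vaddr=111: (0,3) in TLB -> HIT
vaddr=98: (0,3) in TLB -> HIT

Answer: MISS HIT MISS HIT HIT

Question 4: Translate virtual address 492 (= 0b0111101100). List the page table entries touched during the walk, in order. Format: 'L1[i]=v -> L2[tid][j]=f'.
Answer: L1[1]=2 -> L2[2][7]=48

Derivation:
vaddr = 492 = 0b0111101100
Split: l1_idx=1, l2_idx=7, offset=12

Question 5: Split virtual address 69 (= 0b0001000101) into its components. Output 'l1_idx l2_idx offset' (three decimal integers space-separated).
Answer: 0 2 5

Derivation:
vaddr = 69 = 0b0001000101
  top 2 bits -> l1_idx = 0
  next 3 bits -> l2_idx = 2
  bottom 5 bits -> offset = 5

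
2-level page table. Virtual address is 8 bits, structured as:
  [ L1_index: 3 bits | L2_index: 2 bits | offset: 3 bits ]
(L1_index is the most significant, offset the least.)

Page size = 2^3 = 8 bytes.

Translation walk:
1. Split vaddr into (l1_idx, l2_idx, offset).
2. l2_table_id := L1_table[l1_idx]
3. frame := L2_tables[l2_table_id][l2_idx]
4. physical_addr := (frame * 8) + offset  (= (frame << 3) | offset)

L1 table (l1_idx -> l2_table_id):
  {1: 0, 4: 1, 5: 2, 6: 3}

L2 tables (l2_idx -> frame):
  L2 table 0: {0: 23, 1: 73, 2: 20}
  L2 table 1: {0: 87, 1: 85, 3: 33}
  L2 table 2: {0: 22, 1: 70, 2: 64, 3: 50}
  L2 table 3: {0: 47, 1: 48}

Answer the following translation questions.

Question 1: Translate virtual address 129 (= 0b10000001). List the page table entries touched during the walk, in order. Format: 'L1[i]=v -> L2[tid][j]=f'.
Answer: L1[4]=1 -> L2[1][0]=87

Derivation:
vaddr = 129 = 0b10000001
Split: l1_idx=4, l2_idx=0, offset=1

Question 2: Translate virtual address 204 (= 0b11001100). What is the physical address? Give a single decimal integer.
vaddr = 204 = 0b11001100
Split: l1_idx=6, l2_idx=1, offset=4
L1[6] = 3
L2[3][1] = 48
paddr = 48 * 8 + 4 = 388

Answer: 388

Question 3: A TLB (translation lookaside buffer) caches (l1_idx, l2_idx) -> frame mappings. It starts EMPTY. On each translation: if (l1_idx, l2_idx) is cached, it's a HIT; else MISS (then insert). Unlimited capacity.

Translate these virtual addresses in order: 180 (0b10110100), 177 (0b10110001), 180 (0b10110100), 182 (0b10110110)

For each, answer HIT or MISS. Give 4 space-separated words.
Answer: MISS HIT HIT HIT

Derivation:
vaddr=180: (5,2) not in TLB -> MISS, insert
vaddr=177: (5,2) in TLB -> HIT
vaddr=180: (5,2) in TLB -> HIT
vaddr=182: (5,2) in TLB -> HIT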